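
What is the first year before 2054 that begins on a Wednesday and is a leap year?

2048

Jan 1 advances by 2 weekdays after a leap year and by 1 after a common year.
2054: Jan 1 is Thursday.
2053: Wednesday
2052: Monday (leap)
2051: Sunday
2050: Saturday
2049: Friday
2048: Wednesday (leap)
2048 begins on a Wednesday and is a leap year.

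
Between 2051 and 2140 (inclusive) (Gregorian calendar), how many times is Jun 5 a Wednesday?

12

Track Jun 5's weekday year by year (advancing +1, or +2 across a Feb 29):
  2051: Mon  2052: Wed (+2) ✓  2053: Thu (+1)  2054: Fri (+1)  2055: Sat (+1)
  2056: Mon (+2)  2057: Tue (+1)  2058: Wed (+1) ✓  2059: Thu (+1)  2060: Sat (+2)
  2061: Sun (+1)  2062: Mon (+1)  2063: Tue (+1)  2064: Thu (+2)  … (62 more years) …
  2127: Thu (+1)  2128: Sat (+2)  2129: Sun (+1)  2130: Mon (+1)  2131: Tue (+1)
  2132: Thu (+2)  2133: Fri (+1)  2134: Sat (+1)  2135: Sun (+1)  2136: Tue (+2)
  2137: Wed (+1) ✓  2138: Thu (+1)  2139: Fri (+1)  2140: Sun (+2)
Wednesday years: 2052, 2058, 2069, 2075, 2080, 2086, 2097, 2109, 2115, 2120, 2126, 2137 — 12 in total.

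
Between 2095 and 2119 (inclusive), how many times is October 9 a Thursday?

Track October 9's weekday year by year (advancing +1, or +2 across a Feb 29):
  2095: Sun  2096: Tue (+2)  2097: Wed (+1)  2098: Thu (+1) ✓  2099: Fri (+1)
  2100: Sat (+1)  2101: Sun (+1)  2102: Mon (+1)  2103: Tue (+1)  2104: Thu (+2) ✓
  2105: Fri (+1)  2106: Sat (+1)  2107: Sun (+1)  2108: Tue (+2)  2109: Wed (+1)
  2110: Thu (+1) ✓  2111: Fri (+1)  2112: Sun (+2)  2113: Mon (+1)  2114: Tue (+1)
  2115: Wed (+1)  2116: Fri (+2)  2117: Sat (+1)  2118: Sun (+1)  2119: Mon (+1)
Thursday years: 2098, 2104, 2110 — 3 in total.

3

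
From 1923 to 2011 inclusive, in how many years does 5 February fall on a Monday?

13

Track 5 February's weekday year by year (advancing +1, or +2 across a Feb 29):
  1923: Mon ✓  1924: Tue (+1)  1925: Thu (+2)  1926: Fri (+1)  1927: Sat (+1)
  1928: Sun (+1)  1929: Tue (+2)  1930: Wed (+1)  1931: Thu (+1)  1932: Fri (+1)
  1933: Sun (+2)  1934: Mon (+1) ✓  1935: Tue (+1)  1936: Wed (+1)  … (61 more years) …
  1998: Thu (+1)  1999: Fri (+1)  2000: Sat (+1)  2001: Mon (+2) ✓  2002: Tue (+1)
  2003: Wed (+1)  2004: Thu (+1)  2005: Sat (+2)  2006: Sun (+1)  2007: Mon (+1) ✓
  2008: Tue (+1)  2009: Thu (+2)  2010: Fri (+1)  2011: Sat (+1)
Monday years: 1923, 1934, 1940, 1945, 1951, 1962, 1968, 1973, 1979, 1990, 1996, 2001, 2007 — 13 in total.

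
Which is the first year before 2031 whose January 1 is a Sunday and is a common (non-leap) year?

2023

Jan 1 advances by 2 weekdays after a leap year and by 1 after a common year.
2031: Jan 1 is Wednesday.
2030: Tuesday
2029: Monday
2028: Saturday (leap)
2027: Friday
2026: Thursday
2025: Wednesday
2024: Monday (leap)
2023: Sunday
2023 begins on a Sunday and is a common year.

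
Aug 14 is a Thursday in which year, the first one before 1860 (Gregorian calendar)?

1856

From one year to the next, a fixed date's weekday advances by 1, or by 2 when a Feb 29 lies between the two dates.
1860: August 14 is Tuesday.
1859: Sunday (−2)
1858: Saturday (−1)
1857: Friday (−1)
1856: Thursday (−1)
Aug 14 falls on a Thursday in 1856.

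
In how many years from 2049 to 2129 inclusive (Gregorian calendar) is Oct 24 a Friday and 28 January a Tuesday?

9

Check each year's weekday for Oct 24 and 28 January:
  2049: Sun/Thu  2050: Mon/Fri  2051: Tue/Sat  2052: Thu/Sun  2053: Fri/Tue ✓  2054: Sat/Wed  2055: Sun/Thu  2056: Tue/Fri  2057: Wed/Sun  2058: Thu/Mon  2059: Fri/Tue ✓  2060: Sun/Wed  2061: Mon/Fri  2062: Tue/Sat  …(53 more)…  2116: Sat/Tue  2117: Sun/Thu  2118: Mon/Fri  2119: Tue/Sat  2120: Thu/Sun  2121: Fri/Tue ✓  2122: Sat/Wed  2123: Sun/Thu  2124: Tue/Fri  2125: Wed/Sun  2126: Thu/Mon  2127: Fri/Tue ✓  2128: Sun/Wed  2129: Mon/Fri
Both conditions hold in: 2053, 2059, 2070, 2081, 2087, 2098, 2110, 2121, 2127 — 9.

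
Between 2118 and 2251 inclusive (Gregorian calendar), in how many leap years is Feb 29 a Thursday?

Leap years in 2118–2251: 32 of them.
Feb 29 weekday advances by 5 (mod 7) from one leap year to the next four years later (or differs when a century non-leap intervenes).
Leap-day weekdays: 2120:Thu✓ 2124:Tue 2128:Sun 2132:Fri 2136:Wed 2140:Mon 2144:Sat 2148:Thu✓ 2152:Tue 2156:Sun 2160:Fri 2164:Wed 2168:Mon …(6 more)… 2196:Mon 2204:Wed 2208:Mon 2212:Sat 2216:Thu✓ 2220:Tue 2224:Sun 2228:Fri 2232:Wed 2236:Mon 2240:Sat 2244:Thu✓ 2248:Tue
Thursday: 2120, 2148, 2176, 2216, 2244 → 5.

5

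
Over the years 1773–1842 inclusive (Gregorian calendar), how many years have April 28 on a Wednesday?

10

Track April 28's weekday year by year (advancing +1, or +2 across a Feb 29):
  1773: Wed ✓  1774: Thu (+1)  1775: Fri (+1)  1776: Sun (+2)  1777: Mon (+1)
  1778: Tue (+1)  1779: Wed (+1) ✓  1780: Fri (+2)  1781: Sat (+1)  1782: Sun (+1)
  1783: Mon (+1)  1784: Wed (+2) ✓  1785: Thu (+1)  1786: Fri (+1)  … (42 more years) …
  1829: Tue (+1)  1830: Wed (+1) ✓  1831: Thu (+1)  1832: Sat (+2)  1833: Sun (+1)
  1834: Mon (+1)  1835: Tue (+1)  1836: Thu (+2)  1837: Fri (+1)  1838: Sat (+1)
  1839: Sun (+1)  1840: Tue (+2)  1841: Wed (+1) ✓  1842: Thu (+1)
Wednesday years: 1773, 1779, 1784, 1790, 1802, 1813, 1819, 1824, 1830, 1841 — 10 in total.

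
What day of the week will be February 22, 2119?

Wednesday

January 1, 2119 is a Sunday.
February 22 is day 53 of the year, i.e. 52 days after Jan 1.
52 mod 7 = 3, so advance 3 weekdays from Sunday: Wednesday.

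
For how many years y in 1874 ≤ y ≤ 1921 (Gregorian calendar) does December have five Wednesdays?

December has 31 days; it has five Wednesdays when Wednesday falls among the first (month-length − 28) days — i.e. when December 1 is one of Wednesday/Tuesday/Monday.
December 1 by year: 1874:Tue✓ 1875:Wed✓ 1876:Fri 1877:Sat 1878:Sun 1879:Mon✓ 1880:Wed✓ 1881:Thu 1882:Fri 1883:Sat 1884:Mon✓ 1885:Tue✓ 1886:Wed✓ 1887:Thu 1888:Sat …(18 more)… 1907:Sun 1908:Tue✓ 1909:Wed✓ 1910:Thu 1911:Fri 1912:Sun 1913:Mon✓ 1914:Tue✓ 1915:Wed✓ 1916:Fri 1917:Sat 1918:Sun 1919:Mon✓ 1920:Wed✓ 1921:Thu
Years with five Wednesdays: 1874, 1875, 1879, 1880, 1884, 1885, 1886, 1890, 1891, 1896, 1897, 1902, 1903, 1908, 1909, 1913, 1914, 1915, 1919, 1920 → 20.

20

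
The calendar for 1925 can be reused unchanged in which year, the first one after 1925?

1931

Two years share a calendar iff Jan 1 falls on the same weekday and both are leap or both are common. 1925: Jan 1 is Thursday, common year.
1926: Jan 1 Friday, common
1927: Jan 1 Saturday, common
1928: Jan 1 Sunday, leap
1929: Jan 1 Tuesday, common
1930: Jan 1 Wednesday, common
1931: Jan 1 Thursday, common
1931 matches on both conditions.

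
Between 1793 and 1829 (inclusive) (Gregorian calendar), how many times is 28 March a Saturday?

6

Track 28 March's weekday year by year (advancing +1, or +2 across a Feb 29):
  1793: Thu  1794: Fri (+1)  1795: Sat (+1) ✓  1796: Mon (+2)  1797: Tue (+1)
  1798: Wed (+1)  1799: Thu (+1)  1800: Fri (+1)  1801: Sat (+1) ✓  1802: Sun (+1)
  1803: Mon (+1)  1804: Wed (+2)  1805: Thu (+1)  1806: Fri (+1)  … (9 more years) …
  1816: Thu (+2)  1817: Fri (+1)  1818: Sat (+1) ✓  1819: Sun (+1)  1820: Tue (+2)
  1821: Wed (+1)  1822: Thu (+1)  1823: Fri (+1)  1824: Sun (+2)  1825: Mon (+1)
  1826: Tue (+1)  1827: Wed (+1)  1828: Fri (+2)  1829: Sat (+1) ✓
Saturday years: 1795, 1801, 1807, 1812, 1818, 1829 — 6 in total.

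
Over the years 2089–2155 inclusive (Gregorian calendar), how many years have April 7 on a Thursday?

10

Track April 7's weekday year by year (advancing +1, or +2 across a Feb 29):
  2089: Thu ✓  2090: Fri (+1)  2091: Sat (+1)  2092: Mon (+2)  2093: Tue (+1)
  2094: Wed (+1)  2095: Thu (+1) ✓  2096: Sat (+2)  2097: Sun (+1)  2098: Mon (+1)
  2099: Tue (+1)  2100: Wed (+1)  2101: Thu (+1) ✓  2102: Fri (+1)  … (39 more years) …
  2142: Sat (+1)  2143: Sun (+1)  2144: Tue (+2)  2145: Wed (+1)  2146: Thu (+1) ✓
  2147: Fri (+1)  2148: Sun (+2)  2149: Mon (+1)  2150: Tue (+1)  2151: Wed (+1)
  2152: Fri (+2)  2153: Sat (+1)  2154: Sun (+1)  2155: Mon (+1)
Thursday years: 2089, 2095, 2101, 2107, 2112, 2118, 2129, 2135, 2140, 2146 — 10 in total.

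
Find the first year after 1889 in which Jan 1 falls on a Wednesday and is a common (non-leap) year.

1890

Jan 1 advances by 2 weekdays after a leap year and by 1 after a common year.
1889: Jan 1 is Tuesday.
1890: Wednesday
1890 begins on a Wednesday and is a common year.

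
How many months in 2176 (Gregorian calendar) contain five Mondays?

5

A month of length L has five Mondays iff its first Monday is on day ≤ L−28 (so day 1–3 in a 31-day month, 1–2 in a 30-day month, day 1 in a leap February).
Checking each month of 2176: Jan starts Mon (31d) ✓; Feb starts Thu (29d); Mar starts Fri (31d); Apr starts Mon (30d) ✓; May starts Wed (31d); Jun starts Sat (30d); Jul starts Mon (31d) ✓; Aug starts Thu (31d); Sep starts Sun (30d) ✓; Oct starts Tue (31d); Nov starts Fri (30d); Dec starts Sun (31d) ✓.
Five-Monday months: January, April, July, September, December → 5.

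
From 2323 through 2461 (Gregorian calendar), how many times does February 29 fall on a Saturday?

Leap years in 2323–2461: 35 of them.
Feb 29 weekday advances by 5 (mod 7) from one leap year to the next four years later (or differs when a century non-leap intervenes).
Leap-day weekdays: 2324:Fri 2328:Wed 2332:Mon 2336:Sat✓ 2340:Thu 2344:Tue 2348:Sun 2352:Fri 2356:Wed 2360:Mon 2364:Sat✓ 2368:Thu 2372:Tue …(9 more)… 2412:Wed 2416:Mon 2420:Sat✓ 2424:Thu 2428:Tue 2432:Sun 2436:Fri 2440:Wed 2444:Mon 2448:Sat✓ 2452:Thu 2456:Tue 2460:Sun
Saturday: 2336, 2364, 2392, 2420, 2448 → 5.

5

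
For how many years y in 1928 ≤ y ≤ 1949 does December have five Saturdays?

9

December has 31 days; it has five Saturdays when Saturday falls among the first (month-length − 28) days — i.e. when December 1 is one of Saturday/Friday/Thursday.
December 1 by year: 1928:Sat✓ 1929:Sun 1930:Mon 1931:Tue 1932:Thu✓ 1933:Fri✓ 1934:Sat✓ 1935:Sun 1936:Tue 1937:Wed 1938:Thu✓ 1939:Fri✓ 1940:Sun 1941:Mon 1942:Tue 1943:Wed 1944:Fri✓ 1945:Sat✓ 1946:Sun 1947:Mon 1948:Wed 1949:Thu✓
Years with five Saturdays: 1928, 1932, 1933, 1934, 1938, 1939, 1944, 1945, 1949 → 9.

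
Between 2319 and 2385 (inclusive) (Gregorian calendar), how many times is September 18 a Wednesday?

9

Track September 18's weekday year by year (advancing +1, or +2 across a Feb 29):
  2319: Thu  2320: Sat (+2)  2321: Sun (+1)  2322: Mon (+1)  2323: Tue (+1)
  2324: Thu (+2)  2325: Fri (+1)  2326: Sat (+1)  2327: Sun (+1)  2328: Tue (+2)
  2329: Wed (+1) ✓  2330: Thu (+1)  2331: Fri (+1)  2332: Sun (+2)  … (39 more years) …
  2372: Mon (+2)  2373: Tue (+1)  2374: Wed (+1) ✓  2375: Thu (+1)  2376: Sat (+2)
  2377: Sun (+1)  2378: Mon (+1)  2379: Tue (+1)  2380: Thu (+2)  2381: Fri (+1)
  2382: Sat (+1)  2383: Sun (+1)  2384: Tue (+2)  2385: Wed (+1) ✓
Wednesday years: 2329, 2335, 2340, 2346, 2357, 2363, 2368, 2374, 2385 — 9 in total.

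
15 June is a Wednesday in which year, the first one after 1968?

1977

From one year to the next, a fixed date's weekday advances by 1, or by 2 when a Feb 29 lies between the two dates.
1968: June 15 is Saturday.
1969: Sunday (+1)
1970: Monday (+1)
1971: Tuesday (+1)
1972: Thursday (+2)
1973: Friday (+1)
1974: Saturday (+1)
1975: Sunday (+1)
1976: Tuesday (+2)
1977: Wednesday (+1)
15 June falls on a Wednesday in 1977.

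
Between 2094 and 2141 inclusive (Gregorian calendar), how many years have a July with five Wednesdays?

20

July has 31 days; it has five Wednesdays when Wednesday falls among the first (month-length − 28) days — i.e. when July 1 is one of Wednesday/Tuesday/Monday.
July 1 by year: 2094:Thu 2095:Fri 2096:Sun 2097:Mon✓ 2098:Tue✓ 2099:Wed✓ 2100:Thu 2101:Fri 2102:Sat 2103:Sun 2104:Tue✓ 2105:Wed✓ 2106:Thu 2107:Fri 2108:Sun …(18 more)… 2127:Tue✓ 2128:Thu 2129:Fri 2130:Sat 2131:Sun 2132:Tue✓ 2133:Wed✓ 2134:Thu 2135:Fri 2136:Sun 2137:Mon✓ 2138:Tue✓ 2139:Wed✓ 2140:Fri 2141:Sat
Years with five Wednesdays: 2097, 2098, 2099, 2104, 2105, 2109, 2110, 2111, 2115, 2116, 2120, 2121, 2122, 2126, 2127, 2132, 2133, 2137, 2138, 2139 → 20.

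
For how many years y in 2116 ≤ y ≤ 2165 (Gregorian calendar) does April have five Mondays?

14

April has 30 days; it has five Mondays when Monday falls among the first (month-length − 28) days — i.e. when April 1 is one of Monday/Sunday.
April 1 by year: 2116:Wed 2117:Thu 2118:Fri 2119:Sat 2120:Mon✓ 2121:Tue 2122:Wed 2123:Thu 2124:Sat 2125:Sun✓ 2126:Mon✓ 2127:Tue 2128:Thu 2129:Fri 2130:Sat …(20 more)… 2151:Thu 2152:Sat 2153:Sun✓ 2154:Mon✓ 2155:Tue 2156:Thu 2157:Fri 2158:Sat 2159:Sun✓ 2160:Tue 2161:Wed 2162:Thu 2163:Fri 2164:Sun✓ 2165:Mon✓
Years with five Mondays: 2120, 2125, 2126, 2131, 2136, 2137, 2142, 2143, 2148, 2153, 2154, 2159, 2164, 2165 → 14.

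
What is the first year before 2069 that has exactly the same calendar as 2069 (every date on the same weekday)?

Two years share a calendar iff Jan 1 falls on the same weekday and both are leap or both are common. 2069: Jan 1 is Tuesday, common year.
2068: Jan 1 Sunday, leap
2067: Jan 1 Saturday, common
2066: Jan 1 Friday, common
2065: Jan 1 Thursday, common
2064: Jan 1 Tuesday, leap
2063: Jan 1 Monday, common
2062: Jan 1 Sunday, common
2061: Jan 1 Saturday, common
2060: Jan 1 Thursday, leap
2059: Jan 1 Wednesday, common
2058: Jan 1 Tuesday, common
2058 matches on both conditions.

2058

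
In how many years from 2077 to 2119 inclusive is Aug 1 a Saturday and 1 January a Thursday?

Check each year's weekday for Aug 1 and 1 January:
  2077: Sun/Fri  2078: Mon/Sat  2079: Tue/Sun  2080: Thu/Mon  2081: Fri/Wed  2082: Sat/Thu ✓  2083: Sun/Fri  2084: Tue/Sat  2085: Wed/Mon  2086: Thu/Tue  2087: Fri/Wed  2088: Sun/Thu  2089: Mon/Sat  2090: Tue/Sun  …(15 more)…  2106: Sun/Fri  2107: Mon/Sat  2108: Wed/Sun  2109: Thu/Tue  2110: Fri/Wed  2111: Sat/Thu ✓  2112: Mon/Fri  2113: Tue/Sun  2114: Wed/Mon  2115: Thu/Tue  2116: Sat/Wed  2117: Sun/Fri  2118: Mon/Sat  2119: Tue/Sun
Both conditions hold in: 2082, 2093, 2099, 2105, 2111 — 5.

5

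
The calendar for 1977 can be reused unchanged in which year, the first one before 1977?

1966

Two years share a calendar iff Jan 1 falls on the same weekday and both are leap or both are common. 1977: Jan 1 is Saturday, common year.
1976: Jan 1 Thursday, leap
1975: Jan 1 Wednesday, common
1974: Jan 1 Tuesday, common
1973: Jan 1 Monday, common
1972: Jan 1 Saturday, leap
1971: Jan 1 Friday, common
1970: Jan 1 Thursday, common
1969: Jan 1 Wednesday, common
1968: Jan 1 Monday, leap
1967: Jan 1 Sunday, common
1966: Jan 1 Saturday, common
1966 matches on both conditions.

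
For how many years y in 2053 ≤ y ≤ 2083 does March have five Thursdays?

12

March has 31 days; it has five Thursdays when Thursday falls among the first (month-length − 28) days — i.e. when March 1 is one of Thursday/Wednesday/Tuesday.
March 1 by year: 2053:Sat 2054:Sun 2055:Mon 2056:Wed✓ 2057:Thu✓ 2058:Fri 2059:Sat 2060:Mon 2061:Tue✓ 2062:Wed✓ 2063:Thu✓ 2064:Sat 2065:Sun 2066:Mon 2067:Tue✓ 2068:Thu✓ 2069:Fri 2070:Sat 2071:Sun 2072:Tue✓ 2073:Wed✓ 2074:Thu✓ 2075:Fri 2076:Sun 2077:Mon 2078:Tue✓ 2079:Wed✓ 2080:Fri 2081:Sat 2082:Sun 2083:Mon
Years with five Thursdays: 2056, 2057, 2061, 2062, 2063, 2067, 2068, 2072, 2073, 2074, 2078, 2079 → 12.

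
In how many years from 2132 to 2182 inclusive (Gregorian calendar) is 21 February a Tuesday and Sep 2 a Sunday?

2

Check each year's weekday for 21 February and Sep 2:
  2132: Thu/Tue  2133: Sat/Wed  2134: Sun/Thu  2135: Mon/Fri  2136: Tue/Sun ✓  2137: Thu/Mon  2138: Fri/Tue  2139: Sat/Wed  2140: Sun/Fri  2141: Tue/Sat  2142: Wed/Sun  2143: Thu/Mon  2144: Fri/Wed  2145: Sun/Thu  …(23 more)…  2169: Tue/Sat  2170: Wed/Sun  2171: Thu/Mon  2172: Fri/Wed  2173: Sun/Thu  2174: Mon/Fri  2175: Tue/Sat  2176: Wed/Mon  2177: Fri/Tue  2178: Sat/Wed  2179: Sun/Thu  2180: Mon/Sat  2181: Wed/Sun  2182: Thu/Mon
Both conditions hold in: 2136, 2164 — 2.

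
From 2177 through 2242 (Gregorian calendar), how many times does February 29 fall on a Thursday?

1

Leap years in 2177–2242: 15 of them.
Feb 29 weekday advances by 5 (mod 7) from one leap year to the next four years later (or differs when a century non-leap intervenes).
Leap-day weekdays: 2180:Tue 2184:Sun 2188:Fri 2192:Wed 2196:Mon 2204:Wed 2208:Mon 2212:Sat 2216:Thu✓ 2220:Tue 2224:Sun 2228:Fri 2232:Wed 2236:Mon 2240:Sat
Thursday: 2216 → 1.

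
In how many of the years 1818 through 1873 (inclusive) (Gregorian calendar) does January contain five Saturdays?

January has 31 days; it has five Saturdays when Saturday falls among the first (month-length − 28) days — i.e. when January 1 is one of Saturday/Friday/Thursday.
January 1 by year: 1818:Thu✓ 1819:Fri✓ 1820:Sat✓ 1821:Mon 1822:Tue 1823:Wed 1824:Thu✓ 1825:Sat✓ 1826:Sun 1827:Mon 1828:Tue 1829:Thu✓ 1830:Fri✓ 1831:Sat✓ 1832:Sun …(26 more)… 1859:Sat✓ 1860:Sun 1861:Tue 1862:Wed 1863:Thu✓ 1864:Fri✓ 1865:Sun 1866:Mon 1867:Tue 1868:Wed 1869:Fri✓ 1870:Sat✓ 1871:Sun 1872:Mon 1873:Wed
Years with five Saturdays: 1818, 1819, 1820, 1824, 1825, 1829, 1830, 1831, 1835, 1836, 1841, 1842, 1846, 1847, 1848, 1852, 1853, 1857, 1858, 1859, 1863, 1864, 1869, 1870 → 24.

24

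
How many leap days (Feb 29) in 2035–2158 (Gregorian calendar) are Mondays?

4

Leap years in 2035–2158: 30 of them.
Feb 29 weekday advances by 5 (mod 7) from one leap year to the next four years later (or differs when a century non-leap intervenes).
Leap-day weekdays: 2036:Fri 2040:Wed 2044:Mon✓ 2048:Sat 2052:Thu 2056:Tue 2060:Sun 2064:Fri 2068:Wed 2072:Mon✓ 2076:Sat 2080:Thu 2084:Tue …(4 more)… 2108:Wed 2112:Mon✓ 2116:Sat 2120:Thu 2124:Tue 2128:Sun 2132:Fri 2136:Wed 2140:Mon✓ 2144:Sat 2148:Thu 2152:Tue 2156:Sun
Monday: 2044, 2072, 2112, 2140 → 4.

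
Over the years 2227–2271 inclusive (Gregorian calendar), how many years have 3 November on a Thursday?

Track 3 November's weekday year by year (advancing +1, or +2 across a Feb 29):
  2227: Sat  2228: Mon (+2)  2229: Tue (+1)  2230: Wed (+1)  2231: Thu (+1) ✓
  2232: Sat (+2)  2233: Sun (+1)  2234: Mon (+1)  2235: Tue (+1)  2236: Thu (+2) ✓
  2237: Fri (+1)  2238: Sat (+1)  2239: Sun (+1)  2240: Tue (+2)  … (17 more years) …
  2258: Wed (+1)  2259: Thu (+1) ✓  2260: Sat (+2)  2261: Sun (+1)  2262: Mon (+1)
  2263: Tue (+1)  2264: Thu (+2) ✓  2265: Fri (+1)  2266: Sat (+1)  2267: Sun (+1)
  2268: Tue (+2)  2269: Wed (+1)  2270: Thu (+1) ✓  2271: Fri (+1)
Thursday years: 2231, 2236, 2242, 2253, 2259, 2264, 2270 — 7 in total.

7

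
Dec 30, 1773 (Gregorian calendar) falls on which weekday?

Thursday

January 1, 1773 is a Friday.
December 30 is day 364 of the year, i.e. 363 days after Jan 1.
363 mod 7 = 6, so advance 6 weekdays from Friday: Thursday.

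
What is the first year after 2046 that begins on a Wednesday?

2048

Jan 1 advances by 2 weekdays after a leap year and by 1 after a common year.
2046: Jan 1 is Monday.
2047: Tuesday
2048: Wednesday (leap)
2048 begins on a Wednesday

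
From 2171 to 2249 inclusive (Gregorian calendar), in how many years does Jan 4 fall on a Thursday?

Track Jan 4's weekday year by year (advancing +1, or +2 across a Feb 29):
  2171: Fri  2172: Sat (+1)  2173: Mon (+2)  2174: Tue (+1)  2175: Wed (+1)
  2176: Thu (+1) ✓  2177: Sat (+2)  2178: Sun (+1)  2179: Mon (+1)  2180: Tue (+1)
  2181: Thu (+2) ✓  2182: Fri (+1)  2183: Sat (+1)  2184: Sun (+1)  … (51 more years) …
  2236: Mon (+1)  2237: Wed (+2)  2238: Thu (+1) ✓  2239: Fri (+1)  2240: Sat (+1)
  2241: Mon (+2)  2242: Tue (+1)  2243: Wed (+1)  2244: Thu (+1) ✓  2245: Sat (+2)
  2246: Sun (+1)  2247: Mon (+1)  2248: Tue (+1)  2249: Thu (+2) ✓
Thursday years: 2176, 2181, 2187, 2198, 2210, 2216, 2221, 2227, 2238, 2244, 2249 — 11 in total.

11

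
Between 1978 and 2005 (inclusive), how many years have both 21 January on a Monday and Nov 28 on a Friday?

1

Check each year's weekday for 21 January and Nov 28:
  1978: Sat/Tue  1979: Sun/Wed  1980: Mon/Fri ✓  1981: Wed/Sat  1982: Thu/Sun  1983: Fri/Mon  1984: Sat/Wed  1985: Mon/Thu  1986: Tue/Fri  1987: Wed/Sat  1988: Thu/Mon  1989: Sat/Tue  1990: Sun/Wed  1991: Mon/Thu  1992: Tue/Sat  1993: Thu/Sun  1994: Fri/Mon  1995: Sat/Tue  1996: Sun/Thu  1997: Tue/Fri  1998: Wed/Sat  1999: Thu/Sun  2000: Fri/Tue  2001: Sun/Wed  2002: Mon/Thu  2003: Tue/Fri  2004: Wed/Sun  2005: Fri/Mon
Both conditions hold in: 1980 — 1.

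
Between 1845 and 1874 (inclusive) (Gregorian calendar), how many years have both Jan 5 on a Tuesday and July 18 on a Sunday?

3

Check each year's weekday for Jan 5 and July 18:
  1845: Sun/Fri  1846: Mon/Sat  1847: Tue/Sun ✓  1848: Wed/Tue  1849: Fri/Wed  1850: Sat/Thu  1851: Sun/Fri  1852: Mon/Sun  1853: Wed/Mon  1854: Thu/Tue  1855: Fri/Wed  1856: Sat/Fri  1857: Mon/Sat  1858: Tue/Sun ✓  1859: Wed/Mon  1860: Thu/Wed  1861: Sat/Thu  1862: Sun/Fri  1863: Mon/Sat  1864: Tue/Mon  1865: Thu/Tue  1866: Fri/Wed  1867: Sat/Thu  1868: Sun/Sat  1869: Tue/Sun ✓  1870: Wed/Mon  1871: Thu/Tue  1872: Fri/Thu  1873: Sun/Fri  1874: Mon/Sat
Both conditions hold in: 1847, 1858, 1869 — 3.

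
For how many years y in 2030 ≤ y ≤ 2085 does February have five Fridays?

2

February has 28 days (29 in leap years); it has five Fridays when Friday falls among the first (month-length − 28) days — i.e. when February 1 is Friday in a leap year (never in a common year).
February 1 by year: 2030:Fri 2031:Sat 2032:Sun 2033:Tue 2034:Wed 2035:Thu 2036:Fri✓ 2037:Sun 2038:Mon 2039:Tue 2040:Wed 2041:Fri 2042:Sat 2043:Sun 2044:Mon …(26 more)… 2071:Sun 2072:Mon 2073:Wed 2074:Thu 2075:Fri 2076:Sat 2077:Mon 2078:Tue 2079:Wed 2080:Thu 2081:Sat 2082:Sun 2083:Mon 2084:Tue 2085:Thu
Years with five Fridays: 2036, 2064 → 2.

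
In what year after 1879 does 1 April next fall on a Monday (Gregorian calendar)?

1889

From one year to the next, a fixed date's weekday advances by 1, or by 2 when a Feb 29 lies between the two dates.
1879: April 1 is Tuesday.
1880: Thursday (+2)
1881: Friday (+1)
1882: Saturday (+1)
1883: Sunday (+1)
1884: Tuesday (+2)
1885: Wednesday (+1)
1886: Thursday (+1)
1887: Friday (+1)
1888: Sunday (+2)
1889: Monday (+1)
1 April falls on a Monday in 1889.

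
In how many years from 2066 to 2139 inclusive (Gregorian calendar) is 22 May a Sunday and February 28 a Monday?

9

Check each year's weekday for 22 May and February 28:
  2066: Sat/Sun  2067: Sun/Mon ✓  2068: Tue/Tue  2069: Wed/Thu  2070: Thu/Fri  2071: Fri/Sat  2072: Sun/Sun  2073: Mon/Tue  2074: Tue/Wed  2075: Wed/Thu  2076: Fri/Fri  2077: Sat/Sun  2078: Sun/Mon ✓  2079: Mon/Tue  …(46 more)…  2126: Wed/Thu  2127: Thu/Fri  2128: Sat/Sat  2129: Sun/Mon ✓  2130: Mon/Tue  2131: Tue/Wed  2132: Thu/Thu  2133: Fri/Sat  2134: Sat/Sun  2135: Sun/Mon ✓  2136: Tue/Tue  2137: Wed/Thu  2138: Thu/Fri  2139: Fri/Sat
Both conditions hold in: 2067, 2078, 2089, 2095, 2101, 2107, 2118, 2129, 2135 — 9.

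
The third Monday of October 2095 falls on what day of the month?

17

October 1, 2095 is a Saturday, so the first Monday is the 3rd.
The third Monday is 3 + 14 = 17.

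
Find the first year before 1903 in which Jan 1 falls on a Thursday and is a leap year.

Jan 1 advances by 2 weekdays after a leap year and by 1 after a common year.
1903: Jan 1 is Thursday.
1902: Wednesday
1901: Tuesday
1900: Monday
1899: Sunday
1898: Saturday
1897: Friday
1896: Wednesday (leap)
1895: Tuesday
1894: Monday
1893: Sunday
1892: Friday (leap)
1891: Thursday
1890: Wednesday
1889: Tuesday
1888: Sunday (leap)
1887: Saturday
1886: Friday
1885: Thursday
1884: Tuesday (leap)
1883: Monday
1882: Sunday
1881: Saturday
1880: Thursday (leap)
1880 begins on a Thursday and is a leap year.

1880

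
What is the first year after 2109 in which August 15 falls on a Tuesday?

From one year to the next, a fixed date's weekday advances by 1, or by 2 when a Feb 29 lies between the two dates.
2109: August 15 is Thursday.
2110: Friday (+1)
2111: Saturday (+1)
2112: Monday (+2)
2113: Tuesday (+1)
August 15 falls on a Tuesday in 2113.

2113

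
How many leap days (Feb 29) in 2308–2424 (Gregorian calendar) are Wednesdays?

Leap years in 2308–2424: 30 of them.
Feb 29 weekday advances by 5 (mod 7) from one leap year to the next four years later (or differs when a century non-leap intervenes).
Leap-day weekdays: 2308:Sat 2312:Thu 2316:Tue 2320:Sun 2324:Fri 2328:Wed✓ 2332:Mon 2336:Sat 2340:Thu 2344:Tue 2348:Sun 2352:Fri 2356:Wed✓ …(4 more)… 2376:Sun 2380:Fri 2384:Wed✓ 2388:Mon 2392:Sat 2396:Thu 2400:Tue 2404:Sun 2408:Fri 2412:Wed✓ 2416:Mon 2420:Sat 2424:Thu
Wednesday: 2328, 2356, 2384, 2412 → 4.

4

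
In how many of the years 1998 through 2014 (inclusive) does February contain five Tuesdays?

1

February has 28 days (29 in leap years); it has five Tuesdays when Tuesday falls among the first (month-length − 28) days — i.e. when February 1 is Tuesday in a leap year (never in a common year).
February 1 by year: 1998:Sun 1999:Mon 2000:Tue✓ 2001:Thu 2002:Fri 2003:Sat 2004:Sun 2005:Tue 2006:Wed 2007:Thu 2008:Fri 2009:Sun 2010:Mon 2011:Tue 2012:Wed 2013:Fri 2014:Sat
Years with five Tuesdays: 2000 → 1.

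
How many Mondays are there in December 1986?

December 1986 has 31 days and begins on Monday.
The first Monday is December 1.
Mondays fall on 1, 8, 15, 22, 29 — that's 5.

5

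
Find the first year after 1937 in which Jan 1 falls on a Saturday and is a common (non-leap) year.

1938

Jan 1 advances by 2 weekdays after a leap year and by 1 after a common year.
1937: Jan 1 is Friday.
1938: Saturday
1938 begins on a Saturday and is a common year.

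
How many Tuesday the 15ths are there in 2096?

1

Check the 15th of each month of 2096: Jan 15: Sun, Feb 15: Wed, Mar 15: Thu, Apr 15: Sun, May 15: Tue, Jun 15: Fri, Jul 15: Sun, Aug 15: Wed, Sep 15: Sat, Oct 15: Mon, Nov 15: Thu, Dec 15: Sat.
Tuesday occurs in May — 1 month.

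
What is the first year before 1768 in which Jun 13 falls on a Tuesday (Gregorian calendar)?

From one year to the next, a fixed date's weekday advances by 1, or by 2 when a Feb 29 lies between the two dates.
1768: June 13 is Monday.
1767: Saturday (−2)
1766: Friday (−1)
1765: Thursday (−1)
1764: Wednesday (−1)
1763: Monday (−2)
1762: Sunday (−1)
1761: Saturday (−1)
1760: Friday (−1)
1759: Wednesday (−2)
1758: Tuesday (−1)
Jun 13 falls on a Tuesday in 1758.

1758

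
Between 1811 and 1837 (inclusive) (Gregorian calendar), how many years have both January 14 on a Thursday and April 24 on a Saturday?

Check each year's weekday for January 14 and April 24:
  1811: Mon/Wed  1812: Tue/Fri  1813: Thu/Sat ✓  1814: Fri/Sun  1815: Sat/Mon  1816: Sun/Wed  1817: Tue/Thu  1818: Wed/Fri  1819: Thu/Sat ✓  1820: Fri/Mon  1821: Sun/Tue  1822: Mon/Wed  1823: Tue/Thu  1824: Wed/Sat  1825: Fri/Sun  1826: Sat/Mon  1827: Sun/Tue  1828: Mon/Thu  1829: Wed/Fri  1830: Thu/Sat ✓  1831: Fri/Sun  1832: Sat/Tue  1833: Mon/Wed  1834: Tue/Thu  1835: Wed/Fri  1836: Thu/Sun  1837: Sat/Mon
Both conditions hold in: 1813, 1819, 1830 — 3.

3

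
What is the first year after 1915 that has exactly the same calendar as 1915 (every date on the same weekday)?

1926

Two years share a calendar iff Jan 1 falls on the same weekday and both are leap or both are common. 1915: Jan 1 is Friday, common year.
1916: Jan 1 Saturday, leap
1917: Jan 1 Monday, common
1918: Jan 1 Tuesday, common
1919: Jan 1 Wednesday, common
1920: Jan 1 Thursday, leap
1921: Jan 1 Saturday, common
1922: Jan 1 Sunday, common
1923: Jan 1 Monday, common
1924: Jan 1 Tuesday, leap
1925: Jan 1 Thursday, common
1926: Jan 1 Friday, common
1926 matches on both conditions.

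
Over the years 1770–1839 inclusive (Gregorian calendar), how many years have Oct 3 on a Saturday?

Track Oct 3's weekday year by year (advancing +1, or +2 across a Feb 29):
  1770: Wed  1771: Thu (+1)  1772: Sat (+2) ✓  1773: Sun (+1)  1774: Mon (+1)
  1775: Tue (+1)  1776: Thu (+2)  1777: Fri (+1)  1778: Sat (+1) ✓  1779: Sun (+1)
  1780: Tue (+2)  1781: Wed (+1)  1782: Thu (+1)  1783: Fri (+1)  … (42 more years) …
  1826: Tue (+1)  1827: Wed (+1)  1828: Fri (+2)  1829: Sat (+1) ✓  1830: Sun (+1)
  1831: Mon (+1)  1832: Wed (+2)  1833: Thu (+1)  1834: Fri (+1)  1835: Sat (+1) ✓
  1836: Mon (+2)  1837: Tue (+1)  1838: Wed (+1)  1839: Thu (+1)
Saturday years: 1772, 1778, 1789, 1795, 1801, 1807, 1812, 1818, 1829, 1835 — 10 in total.

10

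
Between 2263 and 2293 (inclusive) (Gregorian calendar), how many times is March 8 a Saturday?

4

Track March 8's weekday year by year (advancing +1, or +2 across a Feb 29):
  2263: Sun  2264: Tue (+2)  2265: Wed (+1)  2266: Thu (+1)  2267: Fri (+1)
  2268: Sun (+2)  2269: Mon (+1)  2270: Tue (+1)  2271: Wed (+1)  2272: Fri (+2)
  2273: Sat (+1) ✓  2274: Sun (+1)  2275: Mon (+1)  2276: Wed (+2)  … (3 more years) …
  2280: Mon (+2)  2281: Tue (+1)  2282: Wed (+1)  2283: Thu (+1)  2284: Sat (+2) ✓
  2285: Sun (+1)  2286: Mon (+1)  2287: Tue (+1)  2288: Thu (+2)  2289: Fri (+1)
  2290: Sat (+1) ✓  2291: Sun (+1)  2292: Tue (+2)  2293: Wed (+1)
Saturday years: 2273, 2279, 2284, 2290 — 4 in total.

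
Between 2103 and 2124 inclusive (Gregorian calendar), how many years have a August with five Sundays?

10

August has 31 days; it has five Sundays when Sunday falls among the first (month-length − 28) days — i.e. when August 1 is one of Sunday/Saturday/Friday.
August 1 by year: 2103:Wed 2104:Fri✓ 2105:Sat✓ 2106:Sun✓ 2107:Mon 2108:Wed 2109:Thu 2110:Fri✓ 2111:Sat✓ 2112:Mon 2113:Tue 2114:Wed 2115:Thu 2116:Sat✓ 2117:Sun✓ 2118:Mon 2119:Tue 2120:Thu 2121:Fri✓ 2122:Sat✓ 2123:Sun✓ 2124:Tue
Years with five Sundays: 2104, 2105, 2106, 2110, 2111, 2116, 2117, 2121, 2122, 2123 → 10.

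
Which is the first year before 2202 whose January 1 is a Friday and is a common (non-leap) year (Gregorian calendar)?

Jan 1 advances by 2 weekdays after a leap year and by 1 after a common year.
2202: Jan 1 is Friday.
2201: Thursday
2200: Wednesday
2199: Tuesday
2198: Monday
2197: Sunday
2196: Friday (leap)
2195: Thursday
2194: Wednesday
2193: Tuesday
2192: Sunday (leap)
2191: Saturday
2190: Friday
2190 begins on a Friday and is a common year.

2190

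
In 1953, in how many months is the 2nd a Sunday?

1

Check the 2nd of each month of 1953: Jan 2: Fri, Feb 2: Mon, Mar 2: Mon, Apr 2: Thu, May 2: Sat, Jun 2: Tue, Jul 2: Thu, Aug 2: Sun, Sep 2: Wed, Oct 2: Fri, Nov 2: Mon, Dec 2: Wed.
Sunday occurs in August — 1 month.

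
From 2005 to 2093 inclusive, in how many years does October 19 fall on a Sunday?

Track October 19's weekday year by year (advancing +1, or +2 across a Feb 29):
  2005: Wed  2006: Thu (+1)  2007: Fri (+1)  2008: Sun (+2) ✓  2009: Mon (+1)
  2010: Tue (+1)  2011: Wed (+1)  2012: Fri (+2)  2013: Sat (+1)  2014: Sun (+1) ✓
  2015: Mon (+1)  2016: Wed (+2)  2017: Thu (+1)  2018: Fri (+1)  … (61 more years) …
  2080: Sat (+2)  2081: Sun (+1) ✓  2082: Mon (+1)  2083: Tue (+1)  2084: Thu (+2)
  2085: Fri (+1)  2086: Sat (+1)  2087: Sun (+1) ✓  2088: Tue (+2)  2089: Wed (+1)
  2090: Thu (+1)  2091: Fri (+1)  2092: Sun (+2) ✓  2093: Mon (+1)
Sunday years: 2008, 2014, 2025, 2031, 2036, 2042, 2053, 2059, 2064, 2070, 2081, 2087, 2092 — 13 in total.

13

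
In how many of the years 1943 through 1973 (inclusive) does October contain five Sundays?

October has 31 days; it has five Sundays when Sunday falls among the first (month-length − 28) days — i.e. when October 1 is one of Sunday/Saturday/Friday.
October 1 by year: 1943:Fri✓ 1944:Sun✓ 1945:Mon 1946:Tue 1947:Wed 1948:Fri✓ 1949:Sat✓ 1950:Sun✓ 1951:Mon 1952:Wed 1953:Thu 1954:Fri✓ 1955:Sat✓ 1956:Mon 1957:Tue 1958:Wed 1959:Thu 1960:Sat✓ 1961:Sun✓ 1962:Mon 1963:Tue 1964:Thu 1965:Fri✓ 1966:Sat✓ 1967:Sun✓ 1968:Tue 1969:Wed 1970:Thu 1971:Fri✓ 1972:Sun✓ 1973:Mon
Years with five Sundays: 1943, 1944, 1948, 1949, 1950, 1954, 1955, 1960, 1961, 1965, 1966, 1967, 1971, 1972 → 14.

14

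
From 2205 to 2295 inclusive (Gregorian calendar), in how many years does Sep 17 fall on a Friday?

12

Track Sep 17's weekday year by year (advancing +1, or +2 across a Feb 29):
  2205: Tue  2206: Wed (+1)  2207: Thu (+1)  2208: Sat (+2)  2209: Sun (+1)
  2210: Mon (+1)  2211: Tue (+1)  2212: Thu (+2)  2213: Fri (+1) ✓  2214: Sat (+1)
  2215: Sun (+1)  2216: Tue (+2)  2217: Wed (+1)  2218: Thu (+1)  … (63 more years) …
  2282: Sun (+1)  2283: Mon (+1)  2284: Wed (+2)  2285: Thu (+1)  2286: Fri (+1) ✓
  2287: Sat (+1)  2288: Mon (+2)  2289: Tue (+1)  2290: Wed (+1)  2291: Thu (+1)
  2292: Sat (+2)  2293: Sun (+1)  2294: Mon (+1)  2295: Tue (+1)
Friday years: 2213, 2219, 2224, 2230, 2241, 2247, 2252, 2258, 2269, 2275, 2280, 2286 — 12 in total.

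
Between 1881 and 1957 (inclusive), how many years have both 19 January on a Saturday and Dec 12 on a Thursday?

Check each year's weekday for 19 January and Dec 12:
  1881: Wed/Mon  1882: Thu/Tue  1883: Fri/Wed  1884: Sat/Fri  1885: Mon/Sat  1886: Tue/Sun  1887: Wed/Mon  1888: Thu/Wed  1889: Sat/Thu ✓  1890: Sun/Fri  1891: Mon/Sat  1892: Tue/Mon  1893: Thu/Tue  1894: Fri/Wed  …(49 more)…  1944: Wed/Tue  1945: Fri/Wed  1946: Sat/Thu ✓  1947: Sun/Fri  1948: Mon/Sun  1949: Wed/Mon  1950: Thu/Tue  1951: Fri/Wed  1952: Sat/Fri  1953: Mon/Sat  1954: Tue/Sun  1955: Wed/Mon  1956: Thu/Wed  1957: Sat/Thu ✓
Both conditions hold in: 1889, 1895, 1901, 1907, 1918, 1929, 1935, 1946, 1957 — 9.

9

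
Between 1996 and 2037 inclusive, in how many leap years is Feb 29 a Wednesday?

1

Leap years in 1996–2037: 11 of them.
Feb 29 weekday advances by 5 (mod 7) from one leap year to the next four years later (or differs when a century non-leap intervenes).
Leap-day weekdays: 1996:Thu 2000:Tue 2004:Sun 2008:Fri 2012:Wed✓ 2016:Mon 2020:Sat 2024:Thu 2028:Tue 2032:Sun 2036:Fri
Wednesday: 2012 → 1.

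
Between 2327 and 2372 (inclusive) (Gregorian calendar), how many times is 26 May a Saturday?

Track 26 May's weekday year by year (advancing +1, or +2 across a Feb 29):
  2327: Thu  2328: Sat (+2) ✓  2329: Sun (+1)  2330: Mon (+1)  2331: Tue (+1)
  2332: Thu (+2)  2333: Fri (+1)  2334: Sat (+1) ✓  2335: Sun (+1)  2336: Tue (+2)
  2337: Wed (+1)  2338: Thu (+1)  2339: Fri (+1)  2340: Sun (+2)  … (18 more years) …
  2359: Tue (+1)  2360: Thu (+2)  2361: Fri (+1)  2362: Sat (+1) ✓  2363: Sun (+1)
  2364: Tue (+2)  2365: Wed (+1)  2366: Thu (+1)  2367: Fri (+1)  2368: Sun (+2)
  2369: Mon (+1)  2370: Tue (+1)  2371: Wed (+1)  2372: Fri (+2)
Saturday years: 2328, 2334, 2345, 2351, 2356, 2362 — 6 in total.

6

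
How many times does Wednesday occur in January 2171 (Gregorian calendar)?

5

January 2171 has 31 days and begins on Tuesday.
The first Wednesday is January 2.
Wednesdays fall on 2, 9, 16, 23, 30 — that's 5.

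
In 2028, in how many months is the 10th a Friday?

2

Check the 10th of each month of 2028: Jan 10: Mon, Feb 10: Thu, Mar 10: Fri, Apr 10: Mon, May 10: Wed, Jun 10: Sat, Jul 10: Mon, Aug 10: Thu, Sep 10: Sun, Oct 10: Tue, Nov 10: Fri, Dec 10: Sun.
Friday occurs in March, November — 2 months.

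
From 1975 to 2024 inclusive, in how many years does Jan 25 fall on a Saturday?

7

Track Jan 25's weekday year by year (advancing +1, or +2 across a Feb 29):
  1975: Sat ✓  1976: Sun (+1)  1977: Tue (+2)  1978: Wed (+1)  1979: Thu (+1)
  1980: Fri (+1)  1981: Sun (+2)  1982: Mon (+1)  1983: Tue (+1)  1984: Wed (+1)
  1985: Fri (+2)  1986: Sat (+1) ✓  1987: Sun (+1)  1988: Mon (+1)  … (22 more years) …
  2011: Tue (+1)  2012: Wed (+1)  2013: Fri (+2)  2014: Sat (+1) ✓  2015: Sun (+1)
  2016: Mon (+1)  2017: Wed (+2)  2018: Thu (+1)  2019: Fri (+1)  2020: Sat (+1) ✓
  2021: Mon (+2)  2022: Tue (+1)  2023: Wed (+1)  2024: Thu (+1)
Saturday years: 1975, 1986, 1992, 1997, 2003, 2014, 2020 — 7 in total.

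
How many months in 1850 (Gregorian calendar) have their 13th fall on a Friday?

Check the 13th of each month of 1850: Jan 13: Sun, Feb 13: Wed, Mar 13: Wed, Apr 13: Sat, May 13: Mon, Jun 13: Thu, Jul 13: Sat, Aug 13: Tue, Sep 13: Fri, Oct 13: Sun, Nov 13: Wed, Dec 13: Fri.
Friday occurs in September, December — 2 months.

2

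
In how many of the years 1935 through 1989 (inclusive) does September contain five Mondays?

16

September has 30 days; it has five Mondays when Monday falls among the first (month-length − 28) days — i.e. when September 1 is one of Monday/Sunday.
September 1 by year: 1935:Sun✓ 1936:Tue 1937:Wed 1938:Thu 1939:Fri 1940:Sun✓ 1941:Mon✓ 1942:Tue 1943:Wed 1944:Fri 1945:Sat 1946:Sun✓ 1947:Mon✓ 1948:Wed 1949:Thu …(25 more)… 1975:Mon✓ 1976:Wed 1977:Thu 1978:Fri 1979:Sat 1980:Mon✓ 1981:Tue 1982:Wed 1983:Thu 1984:Sat 1985:Sun✓ 1986:Mon✓ 1987:Tue 1988:Thu 1989:Fri
Years with five Mondays: 1935, 1940, 1941, 1946, 1947, 1952, 1957, 1958, 1963, 1968, 1969, 1974, 1975, 1980, 1985, 1986 → 16.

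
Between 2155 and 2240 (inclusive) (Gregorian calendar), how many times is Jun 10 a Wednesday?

13

Track Jun 10's weekday year by year (advancing +1, or +2 across a Feb 29):
  2155: Tue  2156: Thu (+2)  2157: Fri (+1)  2158: Sat (+1)  2159: Sun (+1)
  2160: Tue (+2)  2161: Wed (+1) ✓  2162: Thu (+1)  2163: Fri (+1)  2164: Sun (+2)
  2165: Mon (+1)  2166: Tue (+1)  2167: Wed (+1) ✓  2168: Fri (+2)  … (58 more years) …
  2227: Sun (+1)  2228: Tue (+2)  2229: Wed (+1) ✓  2230: Thu (+1)  2231: Fri (+1)
  2232: Sun (+2)  2233: Mon (+1)  2234: Tue (+1)  2235: Wed (+1) ✓  2236: Fri (+2)
  2237: Sat (+1)  2238: Sun (+1)  2239: Mon (+1)  2240: Wed (+2) ✓
Wednesday years: 2161, 2167, 2172, 2178, 2189, 2195, 2201, 2207, 2212, 2218, 2229, 2235, 2240 — 13 in total.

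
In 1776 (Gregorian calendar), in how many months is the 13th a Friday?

Check the 13th of each month of 1776: Jan 13: Sat, Feb 13: Tue, Mar 13: Wed, Apr 13: Sat, May 13: Mon, Jun 13: Thu, Jul 13: Sat, Aug 13: Tue, Sep 13: Fri, Oct 13: Sun, Nov 13: Wed, Dec 13: Fri.
Friday occurs in September, December — 2 months.

2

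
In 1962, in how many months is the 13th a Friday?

Check the 13th of each month of 1962: Jan 13: Sat, Feb 13: Tue, Mar 13: Tue, Apr 13: Fri, May 13: Sun, Jun 13: Wed, Jul 13: Fri, Aug 13: Mon, Sep 13: Thu, Oct 13: Sat, Nov 13: Tue, Dec 13: Thu.
Friday occurs in April, July — 2 months.

2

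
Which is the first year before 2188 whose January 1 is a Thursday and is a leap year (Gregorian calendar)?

2184

Jan 1 advances by 2 weekdays after a leap year and by 1 after a common year.
2188: Jan 1 is Tuesday (leap).
2187: Monday
2186: Sunday
2185: Saturday
2184: Thursday (leap)
2184 begins on a Thursday and is a leap year.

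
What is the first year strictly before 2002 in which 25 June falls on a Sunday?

2000

From one year to the next, a fixed date's weekday advances by 1, or by 2 when a Feb 29 lies between the two dates.
2002: June 25 is Tuesday.
2001: Monday (−1)
2000: Sunday (−1)
25 June falls on a Sunday in 2000.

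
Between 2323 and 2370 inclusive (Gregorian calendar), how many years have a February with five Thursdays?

February has 28 days (29 in leap years); it has five Thursdays when Thursday falls among the first (month-length − 28) days — i.e. when February 1 is Thursday in a leap year (never in a common year).
February 1 by year: 2323:Thu 2324:Fri 2325:Sun 2326:Mon 2327:Tue 2328:Wed 2329:Fri 2330:Sat 2331:Sun 2332:Mon 2333:Wed 2334:Thu 2335:Fri 2336:Sat 2337:Mon …(18 more)… 2356:Wed 2357:Fri 2358:Sat 2359:Sun 2360:Mon 2361:Wed 2362:Thu 2363:Fri 2364:Sat 2365:Mon 2366:Tue 2367:Wed 2368:Thu✓ 2369:Sat 2370:Sun
Years with five Thursdays: 2340, 2368 → 2.

2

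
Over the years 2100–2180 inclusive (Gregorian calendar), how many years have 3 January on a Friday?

11

Track 3 January's weekday year by year (advancing +1, or +2 across a Feb 29):
  2100: Sun  2101: Mon (+1)  2102: Tue (+1)  2103: Wed (+1)  2104: Thu (+1)
  2105: Sat (+2)  2106: Sun (+1)  2107: Mon (+1)  2108: Tue (+1)  2109: Thu (+2)
  2110: Fri (+1) ✓  2111: Sat (+1)  2112: Sun (+1)  2113: Tue (+2)  … (53 more years) …
  2167: Sat (+1)  2168: Sun (+1)  2169: Tue (+2)  2170: Wed (+1)  2171: Thu (+1)
  2172: Fri (+1) ✓  2173: Sun (+2)  2174: Mon (+1)  2175: Tue (+1)  2176: Wed (+1)
  2177: Fri (+2) ✓  2178: Sat (+1)  2179: Sun (+1)  2180: Mon (+1)
Friday years: 2110, 2116, 2121, 2127, 2138, 2144, 2149, 2155, 2166, 2172, 2177 — 11 in total.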